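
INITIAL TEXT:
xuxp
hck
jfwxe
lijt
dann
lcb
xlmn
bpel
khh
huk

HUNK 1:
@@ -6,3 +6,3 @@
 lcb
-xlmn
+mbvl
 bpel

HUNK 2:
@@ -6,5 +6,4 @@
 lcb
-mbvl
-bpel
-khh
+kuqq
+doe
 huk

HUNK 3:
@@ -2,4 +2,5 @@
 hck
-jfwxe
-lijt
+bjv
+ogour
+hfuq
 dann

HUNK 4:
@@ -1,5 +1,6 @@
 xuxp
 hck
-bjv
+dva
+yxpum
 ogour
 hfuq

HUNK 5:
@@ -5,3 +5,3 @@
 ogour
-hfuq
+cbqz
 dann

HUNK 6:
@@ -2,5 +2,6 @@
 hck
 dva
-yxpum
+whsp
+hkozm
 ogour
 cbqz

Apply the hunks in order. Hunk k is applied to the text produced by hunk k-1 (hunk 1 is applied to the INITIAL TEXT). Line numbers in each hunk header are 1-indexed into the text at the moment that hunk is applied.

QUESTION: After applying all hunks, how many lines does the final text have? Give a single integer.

Hunk 1: at line 6 remove [xlmn] add [mbvl] -> 10 lines: xuxp hck jfwxe lijt dann lcb mbvl bpel khh huk
Hunk 2: at line 6 remove [mbvl,bpel,khh] add [kuqq,doe] -> 9 lines: xuxp hck jfwxe lijt dann lcb kuqq doe huk
Hunk 3: at line 2 remove [jfwxe,lijt] add [bjv,ogour,hfuq] -> 10 lines: xuxp hck bjv ogour hfuq dann lcb kuqq doe huk
Hunk 4: at line 1 remove [bjv] add [dva,yxpum] -> 11 lines: xuxp hck dva yxpum ogour hfuq dann lcb kuqq doe huk
Hunk 5: at line 5 remove [hfuq] add [cbqz] -> 11 lines: xuxp hck dva yxpum ogour cbqz dann lcb kuqq doe huk
Hunk 6: at line 2 remove [yxpum] add [whsp,hkozm] -> 12 lines: xuxp hck dva whsp hkozm ogour cbqz dann lcb kuqq doe huk
Final line count: 12

Answer: 12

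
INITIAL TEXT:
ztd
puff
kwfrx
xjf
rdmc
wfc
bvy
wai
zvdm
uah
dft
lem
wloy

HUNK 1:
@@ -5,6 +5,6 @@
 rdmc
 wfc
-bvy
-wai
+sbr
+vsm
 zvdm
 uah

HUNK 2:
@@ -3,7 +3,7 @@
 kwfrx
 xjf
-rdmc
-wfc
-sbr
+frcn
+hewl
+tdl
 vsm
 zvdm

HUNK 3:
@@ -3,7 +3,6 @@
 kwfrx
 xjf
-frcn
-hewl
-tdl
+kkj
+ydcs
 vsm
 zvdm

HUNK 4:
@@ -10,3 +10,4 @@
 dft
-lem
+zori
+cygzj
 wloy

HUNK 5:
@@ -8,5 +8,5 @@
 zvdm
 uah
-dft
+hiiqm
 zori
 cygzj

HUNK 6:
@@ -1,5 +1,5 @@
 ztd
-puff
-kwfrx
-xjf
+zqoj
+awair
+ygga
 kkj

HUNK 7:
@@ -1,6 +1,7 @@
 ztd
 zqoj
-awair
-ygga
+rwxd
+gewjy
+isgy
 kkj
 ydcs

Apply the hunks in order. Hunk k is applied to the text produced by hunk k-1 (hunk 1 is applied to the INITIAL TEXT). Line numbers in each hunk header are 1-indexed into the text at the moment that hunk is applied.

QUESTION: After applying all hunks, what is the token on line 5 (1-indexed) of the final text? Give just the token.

Answer: isgy

Derivation:
Hunk 1: at line 5 remove [bvy,wai] add [sbr,vsm] -> 13 lines: ztd puff kwfrx xjf rdmc wfc sbr vsm zvdm uah dft lem wloy
Hunk 2: at line 3 remove [rdmc,wfc,sbr] add [frcn,hewl,tdl] -> 13 lines: ztd puff kwfrx xjf frcn hewl tdl vsm zvdm uah dft lem wloy
Hunk 3: at line 3 remove [frcn,hewl,tdl] add [kkj,ydcs] -> 12 lines: ztd puff kwfrx xjf kkj ydcs vsm zvdm uah dft lem wloy
Hunk 4: at line 10 remove [lem] add [zori,cygzj] -> 13 lines: ztd puff kwfrx xjf kkj ydcs vsm zvdm uah dft zori cygzj wloy
Hunk 5: at line 8 remove [dft] add [hiiqm] -> 13 lines: ztd puff kwfrx xjf kkj ydcs vsm zvdm uah hiiqm zori cygzj wloy
Hunk 6: at line 1 remove [puff,kwfrx,xjf] add [zqoj,awair,ygga] -> 13 lines: ztd zqoj awair ygga kkj ydcs vsm zvdm uah hiiqm zori cygzj wloy
Hunk 7: at line 1 remove [awair,ygga] add [rwxd,gewjy,isgy] -> 14 lines: ztd zqoj rwxd gewjy isgy kkj ydcs vsm zvdm uah hiiqm zori cygzj wloy
Final line 5: isgy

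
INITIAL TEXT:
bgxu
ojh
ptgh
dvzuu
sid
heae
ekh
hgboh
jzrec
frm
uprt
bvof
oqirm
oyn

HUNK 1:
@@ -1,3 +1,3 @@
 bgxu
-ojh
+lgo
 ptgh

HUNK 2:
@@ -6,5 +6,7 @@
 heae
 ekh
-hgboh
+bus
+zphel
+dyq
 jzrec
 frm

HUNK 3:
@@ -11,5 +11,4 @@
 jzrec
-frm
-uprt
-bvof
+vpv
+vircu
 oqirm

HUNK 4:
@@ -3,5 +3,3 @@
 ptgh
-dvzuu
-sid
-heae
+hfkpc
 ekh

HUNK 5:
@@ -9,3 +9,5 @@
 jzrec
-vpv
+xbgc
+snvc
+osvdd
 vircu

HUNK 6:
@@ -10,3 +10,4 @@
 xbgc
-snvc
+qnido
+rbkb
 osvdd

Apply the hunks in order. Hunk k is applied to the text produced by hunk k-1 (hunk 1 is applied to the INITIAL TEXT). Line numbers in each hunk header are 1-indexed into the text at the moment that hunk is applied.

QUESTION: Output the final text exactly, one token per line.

Hunk 1: at line 1 remove [ojh] add [lgo] -> 14 lines: bgxu lgo ptgh dvzuu sid heae ekh hgboh jzrec frm uprt bvof oqirm oyn
Hunk 2: at line 6 remove [hgboh] add [bus,zphel,dyq] -> 16 lines: bgxu lgo ptgh dvzuu sid heae ekh bus zphel dyq jzrec frm uprt bvof oqirm oyn
Hunk 3: at line 11 remove [frm,uprt,bvof] add [vpv,vircu] -> 15 lines: bgxu lgo ptgh dvzuu sid heae ekh bus zphel dyq jzrec vpv vircu oqirm oyn
Hunk 4: at line 3 remove [dvzuu,sid,heae] add [hfkpc] -> 13 lines: bgxu lgo ptgh hfkpc ekh bus zphel dyq jzrec vpv vircu oqirm oyn
Hunk 5: at line 9 remove [vpv] add [xbgc,snvc,osvdd] -> 15 lines: bgxu lgo ptgh hfkpc ekh bus zphel dyq jzrec xbgc snvc osvdd vircu oqirm oyn
Hunk 6: at line 10 remove [snvc] add [qnido,rbkb] -> 16 lines: bgxu lgo ptgh hfkpc ekh bus zphel dyq jzrec xbgc qnido rbkb osvdd vircu oqirm oyn

Answer: bgxu
lgo
ptgh
hfkpc
ekh
bus
zphel
dyq
jzrec
xbgc
qnido
rbkb
osvdd
vircu
oqirm
oyn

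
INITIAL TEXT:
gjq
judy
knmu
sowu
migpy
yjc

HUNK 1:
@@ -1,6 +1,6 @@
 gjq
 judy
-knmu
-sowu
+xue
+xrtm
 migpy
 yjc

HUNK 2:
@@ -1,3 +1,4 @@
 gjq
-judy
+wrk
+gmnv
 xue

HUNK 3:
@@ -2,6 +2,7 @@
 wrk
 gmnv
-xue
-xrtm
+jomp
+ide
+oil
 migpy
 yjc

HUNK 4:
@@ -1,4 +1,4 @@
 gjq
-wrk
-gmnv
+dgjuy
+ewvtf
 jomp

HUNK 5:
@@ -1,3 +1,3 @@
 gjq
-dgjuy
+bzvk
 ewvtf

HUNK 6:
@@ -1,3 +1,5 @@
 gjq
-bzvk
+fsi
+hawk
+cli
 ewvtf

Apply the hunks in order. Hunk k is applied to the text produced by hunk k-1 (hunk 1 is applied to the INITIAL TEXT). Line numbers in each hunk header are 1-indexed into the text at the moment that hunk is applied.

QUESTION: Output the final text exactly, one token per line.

Answer: gjq
fsi
hawk
cli
ewvtf
jomp
ide
oil
migpy
yjc

Derivation:
Hunk 1: at line 1 remove [knmu,sowu] add [xue,xrtm] -> 6 lines: gjq judy xue xrtm migpy yjc
Hunk 2: at line 1 remove [judy] add [wrk,gmnv] -> 7 lines: gjq wrk gmnv xue xrtm migpy yjc
Hunk 3: at line 2 remove [xue,xrtm] add [jomp,ide,oil] -> 8 lines: gjq wrk gmnv jomp ide oil migpy yjc
Hunk 4: at line 1 remove [wrk,gmnv] add [dgjuy,ewvtf] -> 8 lines: gjq dgjuy ewvtf jomp ide oil migpy yjc
Hunk 5: at line 1 remove [dgjuy] add [bzvk] -> 8 lines: gjq bzvk ewvtf jomp ide oil migpy yjc
Hunk 6: at line 1 remove [bzvk] add [fsi,hawk,cli] -> 10 lines: gjq fsi hawk cli ewvtf jomp ide oil migpy yjc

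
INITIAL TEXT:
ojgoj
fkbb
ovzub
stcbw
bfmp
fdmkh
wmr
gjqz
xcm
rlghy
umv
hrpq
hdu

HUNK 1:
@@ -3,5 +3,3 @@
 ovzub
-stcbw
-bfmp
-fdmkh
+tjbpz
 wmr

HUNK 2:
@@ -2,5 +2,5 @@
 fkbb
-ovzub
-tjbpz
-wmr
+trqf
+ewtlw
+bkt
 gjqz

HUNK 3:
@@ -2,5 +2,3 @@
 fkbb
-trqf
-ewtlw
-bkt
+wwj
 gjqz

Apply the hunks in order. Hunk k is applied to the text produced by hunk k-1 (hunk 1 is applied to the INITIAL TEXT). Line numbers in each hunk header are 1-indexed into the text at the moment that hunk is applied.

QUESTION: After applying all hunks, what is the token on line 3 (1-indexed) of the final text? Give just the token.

Hunk 1: at line 3 remove [stcbw,bfmp,fdmkh] add [tjbpz] -> 11 lines: ojgoj fkbb ovzub tjbpz wmr gjqz xcm rlghy umv hrpq hdu
Hunk 2: at line 2 remove [ovzub,tjbpz,wmr] add [trqf,ewtlw,bkt] -> 11 lines: ojgoj fkbb trqf ewtlw bkt gjqz xcm rlghy umv hrpq hdu
Hunk 3: at line 2 remove [trqf,ewtlw,bkt] add [wwj] -> 9 lines: ojgoj fkbb wwj gjqz xcm rlghy umv hrpq hdu
Final line 3: wwj

Answer: wwj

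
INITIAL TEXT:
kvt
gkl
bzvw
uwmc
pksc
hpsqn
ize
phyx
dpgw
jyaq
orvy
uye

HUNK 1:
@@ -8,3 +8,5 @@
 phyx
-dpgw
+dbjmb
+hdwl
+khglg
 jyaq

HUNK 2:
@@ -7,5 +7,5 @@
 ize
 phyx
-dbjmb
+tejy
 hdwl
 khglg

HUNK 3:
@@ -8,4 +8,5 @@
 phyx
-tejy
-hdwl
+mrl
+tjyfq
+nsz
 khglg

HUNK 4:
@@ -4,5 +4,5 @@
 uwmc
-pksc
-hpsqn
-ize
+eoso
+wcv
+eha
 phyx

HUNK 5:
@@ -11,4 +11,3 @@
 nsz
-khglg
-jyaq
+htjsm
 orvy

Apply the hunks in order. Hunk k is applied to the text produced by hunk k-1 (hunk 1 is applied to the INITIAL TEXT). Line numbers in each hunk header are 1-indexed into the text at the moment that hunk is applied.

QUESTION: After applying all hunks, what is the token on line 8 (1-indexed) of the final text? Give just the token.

Answer: phyx

Derivation:
Hunk 1: at line 8 remove [dpgw] add [dbjmb,hdwl,khglg] -> 14 lines: kvt gkl bzvw uwmc pksc hpsqn ize phyx dbjmb hdwl khglg jyaq orvy uye
Hunk 2: at line 7 remove [dbjmb] add [tejy] -> 14 lines: kvt gkl bzvw uwmc pksc hpsqn ize phyx tejy hdwl khglg jyaq orvy uye
Hunk 3: at line 8 remove [tejy,hdwl] add [mrl,tjyfq,nsz] -> 15 lines: kvt gkl bzvw uwmc pksc hpsqn ize phyx mrl tjyfq nsz khglg jyaq orvy uye
Hunk 4: at line 4 remove [pksc,hpsqn,ize] add [eoso,wcv,eha] -> 15 lines: kvt gkl bzvw uwmc eoso wcv eha phyx mrl tjyfq nsz khglg jyaq orvy uye
Hunk 5: at line 11 remove [khglg,jyaq] add [htjsm] -> 14 lines: kvt gkl bzvw uwmc eoso wcv eha phyx mrl tjyfq nsz htjsm orvy uye
Final line 8: phyx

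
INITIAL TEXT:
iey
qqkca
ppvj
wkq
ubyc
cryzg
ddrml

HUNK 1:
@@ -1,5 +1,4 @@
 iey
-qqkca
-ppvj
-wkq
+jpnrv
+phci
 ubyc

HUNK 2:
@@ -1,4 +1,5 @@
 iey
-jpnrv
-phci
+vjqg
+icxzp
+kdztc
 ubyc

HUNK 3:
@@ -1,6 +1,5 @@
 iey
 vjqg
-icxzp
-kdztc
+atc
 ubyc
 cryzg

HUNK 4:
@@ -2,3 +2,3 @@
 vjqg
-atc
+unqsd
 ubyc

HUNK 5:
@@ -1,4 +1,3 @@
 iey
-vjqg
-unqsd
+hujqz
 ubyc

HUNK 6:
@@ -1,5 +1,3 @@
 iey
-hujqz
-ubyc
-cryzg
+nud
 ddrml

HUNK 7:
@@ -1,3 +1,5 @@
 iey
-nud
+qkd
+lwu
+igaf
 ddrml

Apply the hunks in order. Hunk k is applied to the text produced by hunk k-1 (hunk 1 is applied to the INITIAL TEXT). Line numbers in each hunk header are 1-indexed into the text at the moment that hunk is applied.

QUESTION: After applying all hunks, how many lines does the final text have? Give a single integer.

Hunk 1: at line 1 remove [qqkca,ppvj,wkq] add [jpnrv,phci] -> 6 lines: iey jpnrv phci ubyc cryzg ddrml
Hunk 2: at line 1 remove [jpnrv,phci] add [vjqg,icxzp,kdztc] -> 7 lines: iey vjqg icxzp kdztc ubyc cryzg ddrml
Hunk 3: at line 1 remove [icxzp,kdztc] add [atc] -> 6 lines: iey vjqg atc ubyc cryzg ddrml
Hunk 4: at line 2 remove [atc] add [unqsd] -> 6 lines: iey vjqg unqsd ubyc cryzg ddrml
Hunk 5: at line 1 remove [vjqg,unqsd] add [hujqz] -> 5 lines: iey hujqz ubyc cryzg ddrml
Hunk 6: at line 1 remove [hujqz,ubyc,cryzg] add [nud] -> 3 lines: iey nud ddrml
Hunk 7: at line 1 remove [nud] add [qkd,lwu,igaf] -> 5 lines: iey qkd lwu igaf ddrml
Final line count: 5

Answer: 5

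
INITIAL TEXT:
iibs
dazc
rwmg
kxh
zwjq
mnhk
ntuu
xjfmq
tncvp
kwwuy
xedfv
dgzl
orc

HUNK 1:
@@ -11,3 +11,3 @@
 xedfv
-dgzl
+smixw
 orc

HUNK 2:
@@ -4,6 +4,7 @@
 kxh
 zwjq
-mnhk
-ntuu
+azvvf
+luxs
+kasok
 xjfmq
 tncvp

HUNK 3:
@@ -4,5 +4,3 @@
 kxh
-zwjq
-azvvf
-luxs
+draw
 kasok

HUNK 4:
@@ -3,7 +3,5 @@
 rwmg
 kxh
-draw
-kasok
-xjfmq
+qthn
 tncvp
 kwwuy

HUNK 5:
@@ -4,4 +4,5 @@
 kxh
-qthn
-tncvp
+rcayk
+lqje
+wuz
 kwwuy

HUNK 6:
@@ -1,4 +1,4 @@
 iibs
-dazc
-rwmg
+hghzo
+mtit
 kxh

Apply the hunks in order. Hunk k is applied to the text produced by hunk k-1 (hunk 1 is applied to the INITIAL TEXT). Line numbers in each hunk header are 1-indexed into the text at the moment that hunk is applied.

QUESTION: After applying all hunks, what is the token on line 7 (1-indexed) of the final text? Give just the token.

Hunk 1: at line 11 remove [dgzl] add [smixw] -> 13 lines: iibs dazc rwmg kxh zwjq mnhk ntuu xjfmq tncvp kwwuy xedfv smixw orc
Hunk 2: at line 4 remove [mnhk,ntuu] add [azvvf,luxs,kasok] -> 14 lines: iibs dazc rwmg kxh zwjq azvvf luxs kasok xjfmq tncvp kwwuy xedfv smixw orc
Hunk 3: at line 4 remove [zwjq,azvvf,luxs] add [draw] -> 12 lines: iibs dazc rwmg kxh draw kasok xjfmq tncvp kwwuy xedfv smixw orc
Hunk 4: at line 3 remove [draw,kasok,xjfmq] add [qthn] -> 10 lines: iibs dazc rwmg kxh qthn tncvp kwwuy xedfv smixw orc
Hunk 5: at line 4 remove [qthn,tncvp] add [rcayk,lqje,wuz] -> 11 lines: iibs dazc rwmg kxh rcayk lqje wuz kwwuy xedfv smixw orc
Hunk 6: at line 1 remove [dazc,rwmg] add [hghzo,mtit] -> 11 lines: iibs hghzo mtit kxh rcayk lqje wuz kwwuy xedfv smixw orc
Final line 7: wuz

Answer: wuz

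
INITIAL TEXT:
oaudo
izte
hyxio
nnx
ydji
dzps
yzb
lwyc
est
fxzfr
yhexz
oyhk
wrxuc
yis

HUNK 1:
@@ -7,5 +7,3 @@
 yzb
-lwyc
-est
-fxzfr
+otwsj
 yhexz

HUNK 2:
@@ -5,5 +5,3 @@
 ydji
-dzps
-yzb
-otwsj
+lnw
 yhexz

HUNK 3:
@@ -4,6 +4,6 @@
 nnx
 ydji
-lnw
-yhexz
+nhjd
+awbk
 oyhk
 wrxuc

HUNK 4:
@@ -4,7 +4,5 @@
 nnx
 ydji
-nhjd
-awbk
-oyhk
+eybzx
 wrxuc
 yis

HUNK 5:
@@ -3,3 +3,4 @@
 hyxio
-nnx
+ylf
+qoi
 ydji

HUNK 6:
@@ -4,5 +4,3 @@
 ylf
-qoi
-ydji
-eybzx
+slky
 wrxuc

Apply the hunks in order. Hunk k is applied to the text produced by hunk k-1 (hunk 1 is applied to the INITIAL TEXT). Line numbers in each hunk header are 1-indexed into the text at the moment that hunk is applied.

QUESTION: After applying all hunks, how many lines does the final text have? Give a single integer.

Answer: 7

Derivation:
Hunk 1: at line 7 remove [lwyc,est,fxzfr] add [otwsj] -> 12 lines: oaudo izte hyxio nnx ydji dzps yzb otwsj yhexz oyhk wrxuc yis
Hunk 2: at line 5 remove [dzps,yzb,otwsj] add [lnw] -> 10 lines: oaudo izte hyxio nnx ydji lnw yhexz oyhk wrxuc yis
Hunk 3: at line 4 remove [lnw,yhexz] add [nhjd,awbk] -> 10 lines: oaudo izte hyxio nnx ydji nhjd awbk oyhk wrxuc yis
Hunk 4: at line 4 remove [nhjd,awbk,oyhk] add [eybzx] -> 8 lines: oaudo izte hyxio nnx ydji eybzx wrxuc yis
Hunk 5: at line 3 remove [nnx] add [ylf,qoi] -> 9 lines: oaudo izte hyxio ylf qoi ydji eybzx wrxuc yis
Hunk 6: at line 4 remove [qoi,ydji,eybzx] add [slky] -> 7 lines: oaudo izte hyxio ylf slky wrxuc yis
Final line count: 7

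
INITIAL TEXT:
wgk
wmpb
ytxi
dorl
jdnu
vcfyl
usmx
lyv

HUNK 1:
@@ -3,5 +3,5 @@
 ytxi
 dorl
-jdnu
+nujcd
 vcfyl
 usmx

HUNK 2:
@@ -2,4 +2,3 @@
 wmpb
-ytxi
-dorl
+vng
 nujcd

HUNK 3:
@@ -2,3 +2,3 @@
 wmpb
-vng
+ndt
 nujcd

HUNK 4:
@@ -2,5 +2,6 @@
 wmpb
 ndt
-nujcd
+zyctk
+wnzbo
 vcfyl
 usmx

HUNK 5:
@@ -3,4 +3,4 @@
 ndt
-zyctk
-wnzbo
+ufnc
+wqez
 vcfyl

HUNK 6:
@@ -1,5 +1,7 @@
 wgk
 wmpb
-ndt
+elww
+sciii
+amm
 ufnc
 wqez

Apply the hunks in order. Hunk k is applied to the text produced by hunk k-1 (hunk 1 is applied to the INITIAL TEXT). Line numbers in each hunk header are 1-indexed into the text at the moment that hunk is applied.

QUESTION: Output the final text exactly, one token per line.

Answer: wgk
wmpb
elww
sciii
amm
ufnc
wqez
vcfyl
usmx
lyv

Derivation:
Hunk 1: at line 3 remove [jdnu] add [nujcd] -> 8 lines: wgk wmpb ytxi dorl nujcd vcfyl usmx lyv
Hunk 2: at line 2 remove [ytxi,dorl] add [vng] -> 7 lines: wgk wmpb vng nujcd vcfyl usmx lyv
Hunk 3: at line 2 remove [vng] add [ndt] -> 7 lines: wgk wmpb ndt nujcd vcfyl usmx lyv
Hunk 4: at line 2 remove [nujcd] add [zyctk,wnzbo] -> 8 lines: wgk wmpb ndt zyctk wnzbo vcfyl usmx lyv
Hunk 5: at line 3 remove [zyctk,wnzbo] add [ufnc,wqez] -> 8 lines: wgk wmpb ndt ufnc wqez vcfyl usmx lyv
Hunk 6: at line 1 remove [ndt] add [elww,sciii,amm] -> 10 lines: wgk wmpb elww sciii amm ufnc wqez vcfyl usmx lyv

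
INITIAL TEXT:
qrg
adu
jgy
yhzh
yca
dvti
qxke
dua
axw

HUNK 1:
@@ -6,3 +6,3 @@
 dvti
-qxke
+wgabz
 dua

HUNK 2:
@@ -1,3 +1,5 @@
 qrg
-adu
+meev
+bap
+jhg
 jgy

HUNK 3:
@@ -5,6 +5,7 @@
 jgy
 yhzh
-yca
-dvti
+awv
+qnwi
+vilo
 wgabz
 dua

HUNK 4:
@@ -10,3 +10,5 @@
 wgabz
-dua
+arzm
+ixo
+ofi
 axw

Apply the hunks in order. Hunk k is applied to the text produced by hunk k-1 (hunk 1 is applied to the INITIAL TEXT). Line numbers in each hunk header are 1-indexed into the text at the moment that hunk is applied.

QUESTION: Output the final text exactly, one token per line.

Answer: qrg
meev
bap
jhg
jgy
yhzh
awv
qnwi
vilo
wgabz
arzm
ixo
ofi
axw

Derivation:
Hunk 1: at line 6 remove [qxke] add [wgabz] -> 9 lines: qrg adu jgy yhzh yca dvti wgabz dua axw
Hunk 2: at line 1 remove [adu] add [meev,bap,jhg] -> 11 lines: qrg meev bap jhg jgy yhzh yca dvti wgabz dua axw
Hunk 3: at line 5 remove [yca,dvti] add [awv,qnwi,vilo] -> 12 lines: qrg meev bap jhg jgy yhzh awv qnwi vilo wgabz dua axw
Hunk 4: at line 10 remove [dua] add [arzm,ixo,ofi] -> 14 lines: qrg meev bap jhg jgy yhzh awv qnwi vilo wgabz arzm ixo ofi axw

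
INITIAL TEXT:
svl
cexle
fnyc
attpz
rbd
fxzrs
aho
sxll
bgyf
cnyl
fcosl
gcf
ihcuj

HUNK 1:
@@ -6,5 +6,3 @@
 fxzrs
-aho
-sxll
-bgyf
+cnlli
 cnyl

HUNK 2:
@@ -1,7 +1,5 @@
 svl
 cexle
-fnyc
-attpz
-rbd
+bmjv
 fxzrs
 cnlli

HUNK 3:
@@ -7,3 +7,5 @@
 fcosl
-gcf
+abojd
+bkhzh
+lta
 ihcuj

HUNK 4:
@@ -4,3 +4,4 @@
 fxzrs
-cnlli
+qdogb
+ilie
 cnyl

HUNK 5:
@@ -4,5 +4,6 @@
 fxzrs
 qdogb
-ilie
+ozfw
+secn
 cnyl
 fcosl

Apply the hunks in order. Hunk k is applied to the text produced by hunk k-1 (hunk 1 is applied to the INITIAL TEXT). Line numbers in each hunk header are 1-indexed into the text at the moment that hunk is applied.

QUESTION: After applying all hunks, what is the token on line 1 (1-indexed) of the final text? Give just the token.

Hunk 1: at line 6 remove [aho,sxll,bgyf] add [cnlli] -> 11 lines: svl cexle fnyc attpz rbd fxzrs cnlli cnyl fcosl gcf ihcuj
Hunk 2: at line 1 remove [fnyc,attpz,rbd] add [bmjv] -> 9 lines: svl cexle bmjv fxzrs cnlli cnyl fcosl gcf ihcuj
Hunk 3: at line 7 remove [gcf] add [abojd,bkhzh,lta] -> 11 lines: svl cexle bmjv fxzrs cnlli cnyl fcosl abojd bkhzh lta ihcuj
Hunk 4: at line 4 remove [cnlli] add [qdogb,ilie] -> 12 lines: svl cexle bmjv fxzrs qdogb ilie cnyl fcosl abojd bkhzh lta ihcuj
Hunk 5: at line 4 remove [ilie] add [ozfw,secn] -> 13 lines: svl cexle bmjv fxzrs qdogb ozfw secn cnyl fcosl abojd bkhzh lta ihcuj
Final line 1: svl

Answer: svl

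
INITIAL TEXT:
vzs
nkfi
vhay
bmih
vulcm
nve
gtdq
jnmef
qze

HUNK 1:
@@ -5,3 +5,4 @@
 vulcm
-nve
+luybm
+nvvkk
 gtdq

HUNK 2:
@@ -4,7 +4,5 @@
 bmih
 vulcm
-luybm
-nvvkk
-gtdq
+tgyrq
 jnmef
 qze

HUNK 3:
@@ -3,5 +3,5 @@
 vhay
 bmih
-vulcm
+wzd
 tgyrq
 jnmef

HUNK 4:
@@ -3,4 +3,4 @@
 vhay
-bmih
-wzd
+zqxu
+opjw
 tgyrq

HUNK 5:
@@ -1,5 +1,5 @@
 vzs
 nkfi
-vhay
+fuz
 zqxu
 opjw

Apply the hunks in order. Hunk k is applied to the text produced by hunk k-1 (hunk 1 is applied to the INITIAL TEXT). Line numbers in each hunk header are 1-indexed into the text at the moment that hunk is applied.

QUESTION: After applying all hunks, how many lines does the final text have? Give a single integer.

Hunk 1: at line 5 remove [nve] add [luybm,nvvkk] -> 10 lines: vzs nkfi vhay bmih vulcm luybm nvvkk gtdq jnmef qze
Hunk 2: at line 4 remove [luybm,nvvkk,gtdq] add [tgyrq] -> 8 lines: vzs nkfi vhay bmih vulcm tgyrq jnmef qze
Hunk 3: at line 3 remove [vulcm] add [wzd] -> 8 lines: vzs nkfi vhay bmih wzd tgyrq jnmef qze
Hunk 4: at line 3 remove [bmih,wzd] add [zqxu,opjw] -> 8 lines: vzs nkfi vhay zqxu opjw tgyrq jnmef qze
Hunk 5: at line 1 remove [vhay] add [fuz] -> 8 lines: vzs nkfi fuz zqxu opjw tgyrq jnmef qze
Final line count: 8

Answer: 8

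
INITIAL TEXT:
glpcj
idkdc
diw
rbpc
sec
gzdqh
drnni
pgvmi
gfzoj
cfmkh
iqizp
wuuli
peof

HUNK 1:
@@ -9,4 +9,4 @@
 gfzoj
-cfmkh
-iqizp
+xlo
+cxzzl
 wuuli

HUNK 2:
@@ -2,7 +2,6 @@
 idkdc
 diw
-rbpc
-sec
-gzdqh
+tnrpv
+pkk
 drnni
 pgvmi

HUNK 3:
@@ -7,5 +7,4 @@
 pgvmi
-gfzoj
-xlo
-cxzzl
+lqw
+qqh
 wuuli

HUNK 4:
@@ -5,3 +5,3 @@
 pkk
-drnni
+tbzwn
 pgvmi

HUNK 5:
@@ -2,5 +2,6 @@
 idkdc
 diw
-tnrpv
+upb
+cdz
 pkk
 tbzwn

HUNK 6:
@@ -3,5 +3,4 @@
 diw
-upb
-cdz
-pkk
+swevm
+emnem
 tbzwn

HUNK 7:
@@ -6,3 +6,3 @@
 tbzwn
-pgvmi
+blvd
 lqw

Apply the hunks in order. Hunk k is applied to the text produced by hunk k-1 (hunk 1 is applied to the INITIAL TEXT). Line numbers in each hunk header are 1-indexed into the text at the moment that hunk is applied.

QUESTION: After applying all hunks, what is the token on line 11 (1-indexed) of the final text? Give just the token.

Hunk 1: at line 9 remove [cfmkh,iqizp] add [xlo,cxzzl] -> 13 lines: glpcj idkdc diw rbpc sec gzdqh drnni pgvmi gfzoj xlo cxzzl wuuli peof
Hunk 2: at line 2 remove [rbpc,sec,gzdqh] add [tnrpv,pkk] -> 12 lines: glpcj idkdc diw tnrpv pkk drnni pgvmi gfzoj xlo cxzzl wuuli peof
Hunk 3: at line 7 remove [gfzoj,xlo,cxzzl] add [lqw,qqh] -> 11 lines: glpcj idkdc diw tnrpv pkk drnni pgvmi lqw qqh wuuli peof
Hunk 4: at line 5 remove [drnni] add [tbzwn] -> 11 lines: glpcj idkdc diw tnrpv pkk tbzwn pgvmi lqw qqh wuuli peof
Hunk 5: at line 2 remove [tnrpv] add [upb,cdz] -> 12 lines: glpcj idkdc diw upb cdz pkk tbzwn pgvmi lqw qqh wuuli peof
Hunk 6: at line 3 remove [upb,cdz,pkk] add [swevm,emnem] -> 11 lines: glpcj idkdc diw swevm emnem tbzwn pgvmi lqw qqh wuuli peof
Hunk 7: at line 6 remove [pgvmi] add [blvd] -> 11 lines: glpcj idkdc diw swevm emnem tbzwn blvd lqw qqh wuuli peof
Final line 11: peof

Answer: peof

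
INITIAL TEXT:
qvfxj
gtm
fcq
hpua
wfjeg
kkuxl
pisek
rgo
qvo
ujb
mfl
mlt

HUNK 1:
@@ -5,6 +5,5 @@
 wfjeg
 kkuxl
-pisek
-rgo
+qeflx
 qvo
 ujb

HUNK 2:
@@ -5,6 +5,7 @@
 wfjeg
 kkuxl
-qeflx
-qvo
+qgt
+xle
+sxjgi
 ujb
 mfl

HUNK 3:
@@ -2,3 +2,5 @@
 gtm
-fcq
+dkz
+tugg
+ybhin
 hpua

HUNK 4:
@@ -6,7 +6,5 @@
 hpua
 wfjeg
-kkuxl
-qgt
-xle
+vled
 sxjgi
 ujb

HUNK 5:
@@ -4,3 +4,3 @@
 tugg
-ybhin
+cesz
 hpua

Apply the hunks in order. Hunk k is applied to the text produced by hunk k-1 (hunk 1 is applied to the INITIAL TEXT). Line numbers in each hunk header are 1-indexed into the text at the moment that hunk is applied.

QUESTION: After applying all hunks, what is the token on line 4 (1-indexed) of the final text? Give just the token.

Hunk 1: at line 5 remove [pisek,rgo] add [qeflx] -> 11 lines: qvfxj gtm fcq hpua wfjeg kkuxl qeflx qvo ujb mfl mlt
Hunk 2: at line 5 remove [qeflx,qvo] add [qgt,xle,sxjgi] -> 12 lines: qvfxj gtm fcq hpua wfjeg kkuxl qgt xle sxjgi ujb mfl mlt
Hunk 3: at line 2 remove [fcq] add [dkz,tugg,ybhin] -> 14 lines: qvfxj gtm dkz tugg ybhin hpua wfjeg kkuxl qgt xle sxjgi ujb mfl mlt
Hunk 4: at line 6 remove [kkuxl,qgt,xle] add [vled] -> 12 lines: qvfxj gtm dkz tugg ybhin hpua wfjeg vled sxjgi ujb mfl mlt
Hunk 5: at line 4 remove [ybhin] add [cesz] -> 12 lines: qvfxj gtm dkz tugg cesz hpua wfjeg vled sxjgi ujb mfl mlt
Final line 4: tugg

Answer: tugg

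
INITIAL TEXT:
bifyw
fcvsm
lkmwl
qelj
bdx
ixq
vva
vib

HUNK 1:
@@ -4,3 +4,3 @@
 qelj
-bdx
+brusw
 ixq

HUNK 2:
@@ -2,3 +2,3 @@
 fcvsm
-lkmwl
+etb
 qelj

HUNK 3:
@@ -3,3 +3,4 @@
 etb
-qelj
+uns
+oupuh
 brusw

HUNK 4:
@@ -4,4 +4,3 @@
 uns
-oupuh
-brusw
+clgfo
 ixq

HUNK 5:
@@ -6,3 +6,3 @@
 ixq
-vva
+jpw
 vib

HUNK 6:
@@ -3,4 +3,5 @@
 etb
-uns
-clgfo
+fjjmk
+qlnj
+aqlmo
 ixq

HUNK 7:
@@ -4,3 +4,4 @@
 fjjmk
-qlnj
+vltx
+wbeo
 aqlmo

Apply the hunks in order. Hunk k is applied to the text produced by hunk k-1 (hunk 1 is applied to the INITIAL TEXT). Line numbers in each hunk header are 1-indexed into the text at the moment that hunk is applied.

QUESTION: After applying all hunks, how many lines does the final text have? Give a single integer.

Answer: 10

Derivation:
Hunk 1: at line 4 remove [bdx] add [brusw] -> 8 lines: bifyw fcvsm lkmwl qelj brusw ixq vva vib
Hunk 2: at line 2 remove [lkmwl] add [etb] -> 8 lines: bifyw fcvsm etb qelj brusw ixq vva vib
Hunk 3: at line 3 remove [qelj] add [uns,oupuh] -> 9 lines: bifyw fcvsm etb uns oupuh brusw ixq vva vib
Hunk 4: at line 4 remove [oupuh,brusw] add [clgfo] -> 8 lines: bifyw fcvsm etb uns clgfo ixq vva vib
Hunk 5: at line 6 remove [vva] add [jpw] -> 8 lines: bifyw fcvsm etb uns clgfo ixq jpw vib
Hunk 6: at line 3 remove [uns,clgfo] add [fjjmk,qlnj,aqlmo] -> 9 lines: bifyw fcvsm etb fjjmk qlnj aqlmo ixq jpw vib
Hunk 7: at line 4 remove [qlnj] add [vltx,wbeo] -> 10 lines: bifyw fcvsm etb fjjmk vltx wbeo aqlmo ixq jpw vib
Final line count: 10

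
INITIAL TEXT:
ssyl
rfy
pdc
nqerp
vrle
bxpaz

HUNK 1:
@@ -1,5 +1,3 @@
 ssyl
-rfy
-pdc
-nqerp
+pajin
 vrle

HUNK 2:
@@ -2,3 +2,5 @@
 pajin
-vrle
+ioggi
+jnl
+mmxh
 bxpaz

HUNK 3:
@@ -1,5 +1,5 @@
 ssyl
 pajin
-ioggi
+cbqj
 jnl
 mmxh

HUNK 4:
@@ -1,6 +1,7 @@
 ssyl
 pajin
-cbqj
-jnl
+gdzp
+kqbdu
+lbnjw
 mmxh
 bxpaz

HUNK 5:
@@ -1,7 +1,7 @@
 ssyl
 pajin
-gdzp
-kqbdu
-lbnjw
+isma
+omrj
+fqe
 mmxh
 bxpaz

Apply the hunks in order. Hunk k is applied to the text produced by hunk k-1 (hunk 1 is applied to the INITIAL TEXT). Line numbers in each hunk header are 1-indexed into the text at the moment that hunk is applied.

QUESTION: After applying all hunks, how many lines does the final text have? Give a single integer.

Hunk 1: at line 1 remove [rfy,pdc,nqerp] add [pajin] -> 4 lines: ssyl pajin vrle bxpaz
Hunk 2: at line 2 remove [vrle] add [ioggi,jnl,mmxh] -> 6 lines: ssyl pajin ioggi jnl mmxh bxpaz
Hunk 3: at line 1 remove [ioggi] add [cbqj] -> 6 lines: ssyl pajin cbqj jnl mmxh bxpaz
Hunk 4: at line 1 remove [cbqj,jnl] add [gdzp,kqbdu,lbnjw] -> 7 lines: ssyl pajin gdzp kqbdu lbnjw mmxh bxpaz
Hunk 5: at line 1 remove [gdzp,kqbdu,lbnjw] add [isma,omrj,fqe] -> 7 lines: ssyl pajin isma omrj fqe mmxh bxpaz
Final line count: 7

Answer: 7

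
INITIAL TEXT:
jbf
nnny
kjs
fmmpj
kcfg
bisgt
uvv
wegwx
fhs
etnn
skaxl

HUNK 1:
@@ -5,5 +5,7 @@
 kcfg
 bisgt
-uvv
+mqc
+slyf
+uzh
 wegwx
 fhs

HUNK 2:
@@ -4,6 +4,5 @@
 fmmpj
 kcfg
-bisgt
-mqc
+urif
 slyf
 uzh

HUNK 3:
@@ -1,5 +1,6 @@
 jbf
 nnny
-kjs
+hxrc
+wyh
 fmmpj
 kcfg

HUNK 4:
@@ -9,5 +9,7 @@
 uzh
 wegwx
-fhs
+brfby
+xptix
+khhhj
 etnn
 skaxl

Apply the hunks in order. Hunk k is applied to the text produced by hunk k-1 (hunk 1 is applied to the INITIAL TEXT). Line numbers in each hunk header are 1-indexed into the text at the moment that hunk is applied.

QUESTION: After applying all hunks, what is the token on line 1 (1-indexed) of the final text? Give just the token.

Answer: jbf

Derivation:
Hunk 1: at line 5 remove [uvv] add [mqc,slyf,uzh] -> 13 lines: jbf nnny kjs fmmpj kcfg bisgt mqc slyf uzh wegwx fhs etnn skaxl
Hunk 2: at line 4 remove [bisgt,mqc] add [urif] -> 12 lines: jbf nnny kjs fmmpj kcfg urif slyf uzh wegwx fhs etnn skaxl
Hunk 3: at line 1 remove [kjs] add [hxrc,wyh] -> 13 lines: jbf nnny hxrc wyh fmmpj kcfg urif slyf uzh wegwx fhs etnn skaxl
Hunk 4: at line 9 remove [fhs] add [brfby,xptix,khhhj] -> 15 lines: jbf nnny hxrc wyh fmmpj kcfg urif slyf uzh wegwx brfby xptix khhhj etnn skaxl
Final line 1: jbf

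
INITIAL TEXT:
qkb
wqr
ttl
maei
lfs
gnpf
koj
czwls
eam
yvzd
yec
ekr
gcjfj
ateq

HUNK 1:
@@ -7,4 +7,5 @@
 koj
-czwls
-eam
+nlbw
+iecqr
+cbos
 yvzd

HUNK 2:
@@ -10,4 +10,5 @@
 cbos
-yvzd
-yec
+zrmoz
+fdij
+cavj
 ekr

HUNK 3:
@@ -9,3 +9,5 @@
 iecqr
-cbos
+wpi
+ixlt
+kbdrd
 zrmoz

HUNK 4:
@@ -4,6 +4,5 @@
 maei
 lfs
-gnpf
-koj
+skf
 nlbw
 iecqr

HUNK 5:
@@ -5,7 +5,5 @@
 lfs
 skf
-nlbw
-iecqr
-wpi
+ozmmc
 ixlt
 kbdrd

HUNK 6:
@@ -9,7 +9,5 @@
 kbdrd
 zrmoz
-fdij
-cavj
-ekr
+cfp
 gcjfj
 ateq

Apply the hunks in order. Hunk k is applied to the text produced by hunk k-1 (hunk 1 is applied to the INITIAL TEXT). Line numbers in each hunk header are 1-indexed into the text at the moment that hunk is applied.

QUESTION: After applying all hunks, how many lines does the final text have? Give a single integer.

Answer: 13

Derivation:
Hunk 1: at line 7 remove [czwls,eam] add [nlbw,iecqr,cbos] -> 15 lines: qkb wqr ttl maei lfs gnpf koj nlbw iecqr cbos yvzd yec ekr gcjfj ateq
Hunk 2: at line 10 remove [yvzd,yec] add [zrmoz,fdij,cavj] -> 16 lines: qkb wqr ttl maei lfs gnpf koj nlbw iecqr cbos zrmoz fdij cavj ekr gcjfj ateq
Hunk 3: at line 9 remove [cbos] add [wpi,ixlt,kbdrd] -> 18 lines: qkb wqr ttl maei lfs gnpf koj nlbw iecqr wpi ixlt kbdrd zrmoz fdij cavj ekr gcjfj ateq
Hunk 4: at line 4 remove [gnpf,koj] add [skf] -> 17 lines: qkb wqr ttl maei lfs skf nlbw iecqr wpi ixlt kbdrd zrmoz fdij cavj ekr gcjfj ateq
Hunk 5: at line 5 remove [nlbw,iecqr,wpi] add [ozmmc] -> 15 lines: qkb wqr ttl maei lfs skf ozmmc ixlt kbdrd zrmoz fdij cavj ekr gcjfj ateq
Hunk 6: at line 9 remove [fdij,cavj,ekr] add [cfp] -> 13 lines: qkb wqr ttl maei lfs skf ozmmc ixlt kbdrd zrmoz cfp gcjfj ateq
Final line count: 13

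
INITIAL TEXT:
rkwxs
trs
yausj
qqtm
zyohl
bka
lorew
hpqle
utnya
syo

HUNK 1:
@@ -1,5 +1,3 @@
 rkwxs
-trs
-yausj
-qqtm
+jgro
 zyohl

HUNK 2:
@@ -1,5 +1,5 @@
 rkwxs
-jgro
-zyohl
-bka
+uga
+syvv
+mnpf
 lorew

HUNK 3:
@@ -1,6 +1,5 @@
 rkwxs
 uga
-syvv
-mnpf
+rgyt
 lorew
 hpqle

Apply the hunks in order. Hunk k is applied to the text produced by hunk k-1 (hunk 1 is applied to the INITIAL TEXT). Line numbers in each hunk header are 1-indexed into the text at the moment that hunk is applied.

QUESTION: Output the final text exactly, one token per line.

Answer: rkwxs
uga
rgyt
lorew
hpqle
utnya
syo

Derivation:
Hunk 1: at line 1 remove [trs,yausj,qqtm] add [jgro] -> 8 lines: rkwxs jgro zyohl bka lorew hpqle utnya syo
Hunk 2: at line 1 remove [jgro,zyohl,bka] add [uga,syvv,mnpf] -> 8 lines: rkwxs uga syvv mnpf lorew hpqle utnya syo
Hunk 3: at line 1 remove [syvv,mnpf] add [rgyt] -> 7 lines: rkwxs uga rgyt lorew hpqle utnya syo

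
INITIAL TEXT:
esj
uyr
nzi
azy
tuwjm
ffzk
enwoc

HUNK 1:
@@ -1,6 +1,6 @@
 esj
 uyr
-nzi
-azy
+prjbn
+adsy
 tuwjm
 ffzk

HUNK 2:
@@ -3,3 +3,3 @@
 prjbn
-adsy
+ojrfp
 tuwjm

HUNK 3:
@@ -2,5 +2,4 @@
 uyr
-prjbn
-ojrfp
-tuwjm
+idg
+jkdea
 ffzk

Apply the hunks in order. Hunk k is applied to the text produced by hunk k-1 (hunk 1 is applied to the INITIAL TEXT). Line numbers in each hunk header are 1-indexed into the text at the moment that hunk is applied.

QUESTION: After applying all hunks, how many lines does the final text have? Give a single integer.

Answer: 6

Derivation:
Hunk 1: at line 1 remove [nzi,azy] add [prjbn,adsy] -> 7 lines: esj uyr prjbn adsy tuwjm ffzk enwoc
Hunk 2: at line 3 remove [adsy] add [ojrfp] -> 7 lines: esj uyr prjbn ojrfp tuwjm ffzk enwoc
Hunk 3: at line 2 remove [prjbn,ojrfp,tuwjm] add [idg,jkdea] -> 6 lines: esj uyr idg jkdea ffzk enwoc
Final line count: 6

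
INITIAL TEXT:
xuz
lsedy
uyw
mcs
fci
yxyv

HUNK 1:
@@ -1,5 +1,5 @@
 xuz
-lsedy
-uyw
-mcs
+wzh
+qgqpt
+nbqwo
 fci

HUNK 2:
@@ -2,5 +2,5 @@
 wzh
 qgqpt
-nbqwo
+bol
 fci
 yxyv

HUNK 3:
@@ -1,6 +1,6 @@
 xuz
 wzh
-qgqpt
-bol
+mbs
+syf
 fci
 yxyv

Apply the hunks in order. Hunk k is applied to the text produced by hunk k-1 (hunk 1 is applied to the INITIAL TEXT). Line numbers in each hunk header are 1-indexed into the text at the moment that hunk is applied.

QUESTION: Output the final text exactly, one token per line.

Answer: xuz
wzh
mbs
syf
fci
yxyv

Derivation:
Hunk 1: at line 1 remove [lsedy,uyw,mcs] add [wzh,qgqpt,nbqwo] -> 6 lines: xuz wzh qgqpt nbqwo fci yxyv
Hunk 2: at line 2 remove [nbqwo] add [bol] -> 6 lines: xuz wzh qgqpt bol fci yxyv
Hunk 3: at line 1 remove [qgqpt,bol] add [mbs,syf] -> 6 lines: xuz wzh mbs syf fci yxyv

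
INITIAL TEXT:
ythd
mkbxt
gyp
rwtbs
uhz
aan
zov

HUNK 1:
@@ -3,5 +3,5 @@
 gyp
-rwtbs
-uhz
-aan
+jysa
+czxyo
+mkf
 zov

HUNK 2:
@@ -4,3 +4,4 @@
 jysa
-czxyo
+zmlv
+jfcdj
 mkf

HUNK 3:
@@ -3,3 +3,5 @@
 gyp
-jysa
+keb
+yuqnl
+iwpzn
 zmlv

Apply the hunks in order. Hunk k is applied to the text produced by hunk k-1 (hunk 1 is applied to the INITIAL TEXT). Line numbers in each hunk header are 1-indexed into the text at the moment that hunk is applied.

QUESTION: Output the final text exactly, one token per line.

Answer: ythd
mkbxt
gyp
keb
yuqnl
iwpzn
zmlv
jfcdj
mkf
zov

Derivation:
Hunk 1: at line 3 remove [rwtbs,uhz,aan] add [jysa,czxyo,mkf] -> 7 lines: ythd mkbxt gyp jysa czxyo mkf zov
Hunk 2: at line 4 remove [czxyo] add [zmlv,jfcdj] -> 8 lines: ythd mkbxt gyp jysa zmlv jfcdj mkf zov
Hunk 3: at line 3 remove [jysa] add [keb,yuqnl,iwpzn] -> 10 lines: ythd mkbxt gyp keb yuqnl iwpzn zmlv jfcdj mkf zov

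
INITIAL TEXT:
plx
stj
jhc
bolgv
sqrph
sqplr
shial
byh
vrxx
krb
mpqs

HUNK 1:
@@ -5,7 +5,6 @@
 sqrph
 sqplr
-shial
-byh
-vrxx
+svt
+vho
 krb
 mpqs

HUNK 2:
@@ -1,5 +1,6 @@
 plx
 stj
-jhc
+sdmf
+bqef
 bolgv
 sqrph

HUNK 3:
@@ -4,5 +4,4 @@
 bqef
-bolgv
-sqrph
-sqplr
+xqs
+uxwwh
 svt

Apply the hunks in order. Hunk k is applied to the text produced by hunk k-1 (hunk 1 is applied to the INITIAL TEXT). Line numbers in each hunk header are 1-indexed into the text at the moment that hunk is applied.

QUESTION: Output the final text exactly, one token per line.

Hunk 1: at line 5 remove [shial,byh,vrxx] add [svt,vho] -> 10 lines: plx stj jhc bolgv sqrph sqplr svt vho krb mpqs
Hunk 2: at line 1 remove [jhc] add [sdmf,bqef] -> 11 lines: plx stj sdmf bqef bolgv sqrph sqplr svt vho krb mpqs
Hunk 3: at line 4 remove [bolgv,sqrph,sqplr] add [xqs,uxwwh] -> 10 lines: plx stj sdmf bqef xqs uxwwh svt vho krb mpqs

Answer: plx
stj
sdmf
bqef
xqs
uxwwh
svt
vho
krb
mpqs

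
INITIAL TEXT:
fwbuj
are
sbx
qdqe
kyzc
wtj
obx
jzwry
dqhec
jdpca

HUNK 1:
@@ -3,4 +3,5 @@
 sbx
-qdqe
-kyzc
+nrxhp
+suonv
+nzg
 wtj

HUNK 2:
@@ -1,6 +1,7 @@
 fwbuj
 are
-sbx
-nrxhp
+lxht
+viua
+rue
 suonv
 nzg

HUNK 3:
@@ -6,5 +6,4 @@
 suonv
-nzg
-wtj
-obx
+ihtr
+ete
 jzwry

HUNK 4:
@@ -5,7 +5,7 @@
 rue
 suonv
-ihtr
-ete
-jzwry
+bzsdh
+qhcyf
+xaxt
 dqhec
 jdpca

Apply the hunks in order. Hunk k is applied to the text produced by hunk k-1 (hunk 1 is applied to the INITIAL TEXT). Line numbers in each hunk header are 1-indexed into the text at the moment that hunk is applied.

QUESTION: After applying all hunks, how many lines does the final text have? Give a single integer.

Hunk 1: at line 3 remove [qdqe,kyzc] add [nrxhp,suonv,nzg] -> 11 lines: fwbuj are sbx nrxhp suonv nzg wtj obx jzwry dqhec jdpca
Hunk 2: at line 1 remove [sbx,nrxhp] add [lxht,viua,rue] -> 12 lines: fwbuj are lxht viua rue suonv nzg wtj obx jzwry dqhec jdpca
Hunk 3: at line 6 remove [nzg,wtj,obx] add [ihtr,ete] -> 11 lines: fwbuj are lxht viua rue suonv ihtr ete jzwry dqhec jdpca
Hunk 4: at line 5 remove [ihtr,ete,jzwry] add [bzsdh,qhcyf,xaxt] -> 11 lines: fwbuj are lxht viua rue suonv bzsdh qhcyf xaxt dqhec jdpca
Final line count: 11

Answer: 11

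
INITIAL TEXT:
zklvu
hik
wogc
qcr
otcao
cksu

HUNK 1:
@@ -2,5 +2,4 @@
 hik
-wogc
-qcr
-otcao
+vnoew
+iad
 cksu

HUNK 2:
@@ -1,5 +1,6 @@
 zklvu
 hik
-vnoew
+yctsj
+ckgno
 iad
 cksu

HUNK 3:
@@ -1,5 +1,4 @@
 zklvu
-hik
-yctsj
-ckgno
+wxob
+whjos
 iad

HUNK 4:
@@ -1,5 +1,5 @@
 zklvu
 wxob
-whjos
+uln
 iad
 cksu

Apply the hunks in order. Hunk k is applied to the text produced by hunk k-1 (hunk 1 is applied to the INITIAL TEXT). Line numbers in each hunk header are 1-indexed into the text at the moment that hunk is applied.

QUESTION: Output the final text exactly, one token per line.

Answer: zklvu
wxob
uln
iad
cksu

Derivation:
Hunk 1: at line 2 remove [wogc,qcr,otcao] add [vnoew,iad] -> 5 lines: zklvu hik vnoew iad cksu
Hunk 2: at line 1 remove [vnoew] add [yctsj,ckgno] -> 6 lines: zklvu hik yctsj ckgno iad cksu
Hunk 3: at line 1 remove [hik,yctsj,ckgno] add [wxob,whjos] -> 5 lines: zklvu wxob whjos iad cksu
Hunk 4: at line 1 remove [whjos] add [uln] -> 5 lines: zklvu wxob uln iad cksu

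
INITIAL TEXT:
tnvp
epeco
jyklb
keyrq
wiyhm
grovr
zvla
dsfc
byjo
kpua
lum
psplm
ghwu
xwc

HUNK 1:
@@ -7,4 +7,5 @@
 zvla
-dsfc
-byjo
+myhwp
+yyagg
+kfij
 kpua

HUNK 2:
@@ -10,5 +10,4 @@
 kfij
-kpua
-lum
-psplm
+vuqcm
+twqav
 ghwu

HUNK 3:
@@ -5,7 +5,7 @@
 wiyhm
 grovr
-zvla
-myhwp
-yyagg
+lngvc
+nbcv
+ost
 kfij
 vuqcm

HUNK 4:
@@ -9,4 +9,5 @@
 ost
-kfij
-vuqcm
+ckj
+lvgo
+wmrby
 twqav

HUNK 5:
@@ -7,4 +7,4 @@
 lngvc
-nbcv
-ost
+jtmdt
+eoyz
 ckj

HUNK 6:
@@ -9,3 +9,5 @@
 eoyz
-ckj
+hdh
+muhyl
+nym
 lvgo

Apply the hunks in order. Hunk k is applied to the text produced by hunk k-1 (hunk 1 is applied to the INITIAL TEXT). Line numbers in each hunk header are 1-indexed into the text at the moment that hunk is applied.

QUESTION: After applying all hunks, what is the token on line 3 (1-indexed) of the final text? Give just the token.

Hunk 1: at line 7 remove [dsfc,byjo] add [myhwp,yyagg,kfij] -> 15 lines: tnvp epeco jyklb keyrq wiyhm grovr zvla myhwp yyagg kfij kpua lum psplm ghwu xwc
Hunk 2: at line 10 remove [kpua,lum,psplm] add [vuqcm,twqav] -> 14 lines: tnvp epeco jyklb keyrq wiyhm grovr zvla myhwp yyagg kfij vuqcm twqav ghwu xwc
Hunk 3: at line 5 remove [zvla,myhwp,yyagg] add [lngvc,nbcv,ost] -> 14 lines: tnvp epeco jyklb keyrq wiyhm grovr lngvc nbcv ost kfij vuqcm twqav ghwu xwc
Hunk 4: at line 9 remove [kfij,vuqcm] add [ckj,lvgo,wmrby] -> 15 lines: tnvp epeco jyklb keyrq wiyhm grovr lngvc nbcv ost ckj lvgo wmrby twqav ghwu xwc
Hunk 5: at line 7 remove [nbcv,ost] add [jtmdt,eoyz] -> 15 lines: tnvp epeco jyklb keyrq wiyhm grovr lngvc jtmdt eoyz ckj lvgo wmrby twqav ghwu xwc
Hunk 6: at line 9 remove [ckj] add [hdh,muhyl,nym] -> 17 lines: tnvp epeco jyklb keyrq wiyhm grovr lngvc jtmdt eoyz hdh muhyl nym lvgo wmrby twqav ghwu xwc
Final line 3: jyklb

Answer: jyklb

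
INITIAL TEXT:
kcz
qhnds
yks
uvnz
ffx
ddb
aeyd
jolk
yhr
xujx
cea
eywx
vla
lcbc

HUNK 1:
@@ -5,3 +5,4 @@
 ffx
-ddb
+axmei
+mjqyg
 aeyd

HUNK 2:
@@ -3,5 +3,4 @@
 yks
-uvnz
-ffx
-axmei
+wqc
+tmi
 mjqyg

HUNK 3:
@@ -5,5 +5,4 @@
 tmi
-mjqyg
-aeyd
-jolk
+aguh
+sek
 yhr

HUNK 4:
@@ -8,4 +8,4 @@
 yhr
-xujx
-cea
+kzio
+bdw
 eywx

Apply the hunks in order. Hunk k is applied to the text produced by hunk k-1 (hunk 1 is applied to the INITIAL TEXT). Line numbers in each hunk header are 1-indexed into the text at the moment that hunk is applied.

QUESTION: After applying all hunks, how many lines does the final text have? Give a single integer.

Answer: 13

Derivation:
Hunk 1: at line 5 remove [ddb] add [axmei,mjqyg] -> 15 lines: kcz qhnds yks uvnz ffx axmei mjqyg aeyd jolk yhr xujx cea eywx vla lcbc
Hunk 2: at line 3 remove [uvnz,ffx,axmei] add [wqc,tmi] -> 14 lines: kcz qhnds yks wqc tmi mjqyg aeyd jolk yhr xujx cea eywx vla lcbc
Hunk 3: at line 5 remove [mjqyg,aeyd,jolk] add [aguh,sek] -> 13 lines: kcz qhnds yks wqc tmi aguh sek yhr xujx cea eywx vla lcbc
Hunk 4: at line 8 remove [xujx,cea] add [kzio,bdw] -> 13 lines: kcz qhnds yks wqc tmi aguh sek yhr kzio bdw eywx vla lcbc
Final line count: 13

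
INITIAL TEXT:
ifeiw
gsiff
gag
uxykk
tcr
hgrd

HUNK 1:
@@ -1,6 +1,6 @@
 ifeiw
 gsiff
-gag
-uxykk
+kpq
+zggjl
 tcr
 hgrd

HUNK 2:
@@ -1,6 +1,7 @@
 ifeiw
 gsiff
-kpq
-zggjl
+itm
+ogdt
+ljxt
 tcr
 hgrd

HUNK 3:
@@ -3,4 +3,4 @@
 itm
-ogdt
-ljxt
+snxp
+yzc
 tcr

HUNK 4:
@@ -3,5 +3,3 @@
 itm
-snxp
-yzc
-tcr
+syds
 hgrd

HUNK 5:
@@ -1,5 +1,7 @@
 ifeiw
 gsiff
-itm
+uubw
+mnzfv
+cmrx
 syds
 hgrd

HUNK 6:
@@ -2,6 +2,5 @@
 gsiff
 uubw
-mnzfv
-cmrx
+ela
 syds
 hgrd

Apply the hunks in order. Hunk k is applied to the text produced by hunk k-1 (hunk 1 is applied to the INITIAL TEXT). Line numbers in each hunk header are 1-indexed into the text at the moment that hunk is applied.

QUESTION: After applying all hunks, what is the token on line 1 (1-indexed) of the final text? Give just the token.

Hunk 1: at line 1 remove [gag,uxykk] add [kpq,zggjl] -> 6 lines: ifeiw gsiff kpq zggjl tcr hgrd
Hunk 2: at line 1 remove [kpq,zggjl] add [itm,ogdt,ljxt] -> 7 lines: ifeiw gsiff itm ogdt ljxt tcr hgrd
Hunk 3: at line 3 remove [ogdt,ljxt] add [snxp,yzc] -> 7 lines: ifeiw gsiff itm snxp yzc tcr hgrd
Hunk 4: at line 3 remove [snxp,yzc,tcr] add [syds] -> 5 lines: ifeiw gsiff itm syds hgrd
Hunk 5: at line 1 remove [itm] add [uubw,mnzfv,cmrx] -> 7 lines: ifeiw gsiff uubw mnzfv cmrx syds hgrd
Hunk 6: at line 2 remove [mnzfv,cmrx] add [ela] -> 6 lines: ifeiw gsiff uubw ela syds hgrd
Final line 1: ifeiw

Answer: ifeiw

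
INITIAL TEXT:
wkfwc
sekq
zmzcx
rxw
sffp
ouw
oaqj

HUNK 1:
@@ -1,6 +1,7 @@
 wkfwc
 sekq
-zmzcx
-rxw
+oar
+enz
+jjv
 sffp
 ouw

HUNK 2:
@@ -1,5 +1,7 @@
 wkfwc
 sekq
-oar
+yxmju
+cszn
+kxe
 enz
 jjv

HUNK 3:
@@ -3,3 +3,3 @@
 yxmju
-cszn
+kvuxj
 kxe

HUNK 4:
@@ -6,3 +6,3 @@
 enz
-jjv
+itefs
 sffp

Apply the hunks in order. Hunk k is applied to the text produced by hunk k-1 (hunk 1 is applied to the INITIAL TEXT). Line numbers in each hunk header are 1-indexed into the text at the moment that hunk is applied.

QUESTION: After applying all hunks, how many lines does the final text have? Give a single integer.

Hunk 1: at line 1 remove [zmzcx,rxw] add [oar,enz,jjv] -> 8 lines: wkfwc sekq oar enz jjv sffp ouw oaqj
Hunk 2: at line 1 remove [oar] add [yxmju,cszn,kxe] -> 10 lines: wkfwc sekq yxmju cszn kxe enz jjv sffp ouw oaqj
Hunk 3: at line 3 remove [cszn] add [kvuxj] -> 10 lines: wkfwc sekq yxmju kvuxj kxe enz jjv sffp ouw oaqj
Hunk 4: at line 6 remove [jjv] add [itefs] -> 10 lines: wkfwc sekq yxmju kvuxj kxe enz itefs sffp ouw oaqj
Final line count: 10

Answer: 10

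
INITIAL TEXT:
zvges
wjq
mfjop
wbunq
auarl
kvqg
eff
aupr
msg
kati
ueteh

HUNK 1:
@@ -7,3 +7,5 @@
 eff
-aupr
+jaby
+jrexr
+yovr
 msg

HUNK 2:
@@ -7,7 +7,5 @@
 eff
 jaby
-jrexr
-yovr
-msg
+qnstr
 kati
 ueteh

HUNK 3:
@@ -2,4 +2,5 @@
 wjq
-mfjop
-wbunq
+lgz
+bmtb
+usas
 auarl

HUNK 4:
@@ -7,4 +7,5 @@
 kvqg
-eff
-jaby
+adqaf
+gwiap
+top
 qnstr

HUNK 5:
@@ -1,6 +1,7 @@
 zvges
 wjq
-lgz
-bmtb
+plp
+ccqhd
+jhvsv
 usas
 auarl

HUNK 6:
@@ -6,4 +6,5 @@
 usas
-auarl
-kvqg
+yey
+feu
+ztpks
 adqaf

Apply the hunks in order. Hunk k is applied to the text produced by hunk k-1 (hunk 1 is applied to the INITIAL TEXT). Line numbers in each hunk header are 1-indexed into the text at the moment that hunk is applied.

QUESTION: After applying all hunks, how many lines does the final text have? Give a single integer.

Answer: 15

Derivation:
Hunk 1: at line 7 remove [aupr] add [jaby,jrexr,yovr] -> 13 lines: zvges wjq mfjop wbunq auarl kvqg eff jaby jrexr yovr msg kati ueteh
Hunk 2: at line 7 remove [jrexr,yovr,msg] add [qnstr] -> 11 lines: zvges wjq mfjop wbunq auarl kvqg eff jaby qnstr kati ueteh
Hunk 3: at line 2 remove [mfjop,wbunq] add [lgz,bmtb,usas] -> 12 lines: zvges wjq lgz bmtb usas auarl kvqg eff jaby qnstr kati ueteh
Hunk 4: at line 7 remove [eff,jaby] add [adqaf,gwiap,top] -> 13 lines: zvges wjq lgz bmtb usas auarl kvqg adqaf gwiap top qnstr kati ueteh
Hunk 5: at line 1 remove [lgz,bmtb] add [plp,ccqhd,jhvsv] -> 14 lines: zvges wjq plp ccqhd jhvsv usas auarl kvqg adqaf gwiap top qnstr kati ueteh
Hunk 6: at line 6 remove [auarl,kvqg] add [yey,feu,ztpks] -> 15 lines: zvges wjq plp ccqhd jhvsv usas yey feu ztpks adqaf gwiap top qnstr kati ueteh
Final line count: 15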